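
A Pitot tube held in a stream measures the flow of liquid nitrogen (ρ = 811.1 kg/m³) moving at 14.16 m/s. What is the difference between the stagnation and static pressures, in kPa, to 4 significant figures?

ΔP = 81.32 kPa

Bernoulli between the free stream and the stagnation point: ½ρv² = P_stag − P_static.
ΔP = ½·811.1·14.16² = 81320 Pa.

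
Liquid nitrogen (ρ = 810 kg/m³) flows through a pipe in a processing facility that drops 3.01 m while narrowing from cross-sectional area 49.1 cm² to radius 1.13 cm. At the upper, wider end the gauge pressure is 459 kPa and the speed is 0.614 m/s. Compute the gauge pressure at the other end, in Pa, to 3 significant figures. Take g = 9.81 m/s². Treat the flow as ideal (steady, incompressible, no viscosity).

P₂ ≈ 460000 Pa

By continuity, v₂ = v₁·A₁/A₂ = 0.614·(49.1/4.01) = 7.52 m/s.
Applying Bernoulli between the two ends and solving for P₂: P₂ = P₁ + ½ρ(v₁² − v₂²) − ρgΔh.
P₂ = 459000 + ½·810·(0.614² − 7.52²) − 810·9.81·(−3.01) = 459000 + (-22700) − (-23900) = 460000 Pa.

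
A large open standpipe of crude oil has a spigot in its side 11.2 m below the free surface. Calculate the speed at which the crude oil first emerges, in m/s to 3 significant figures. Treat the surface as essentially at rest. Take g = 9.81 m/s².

Bernoulli from surface to hole (P equal, v_surface ≈ 0): v = √(2gh) = √(2×9.81×11.2) = 14.8 m/s.

14.8 m/s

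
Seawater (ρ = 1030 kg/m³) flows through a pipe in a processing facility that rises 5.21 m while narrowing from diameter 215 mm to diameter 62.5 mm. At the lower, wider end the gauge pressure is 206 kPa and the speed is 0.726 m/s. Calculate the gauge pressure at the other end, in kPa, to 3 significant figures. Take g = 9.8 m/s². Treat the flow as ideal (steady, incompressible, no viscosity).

Continuity gives A₁v₁ = A₂v₂, so v₂ = (363 cm²)/(30.7 cm²) × 0.726 m/s = 8.59 m/s.
Energy conservation along the streamline gives P₂ = P₁ − ½ρ(v₂² − v₁²) − ρg(h₂ − h₁).
P₂ = 206000 + ½·1030·(0.726² − 8.59²) − 1030·9.8·(+5.21) = 206000 + (-37700) − (52600) = 116000 Pa.

P₂ ≈ 116 kPa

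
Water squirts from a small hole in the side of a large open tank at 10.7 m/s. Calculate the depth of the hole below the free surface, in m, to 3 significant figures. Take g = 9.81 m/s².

Torricelli: v = √(2gh), so h = v²/(2g).
h = 10.7²/(2·9.81) = 114/19.62 = 5.84 m.

h ≈ 5.84 m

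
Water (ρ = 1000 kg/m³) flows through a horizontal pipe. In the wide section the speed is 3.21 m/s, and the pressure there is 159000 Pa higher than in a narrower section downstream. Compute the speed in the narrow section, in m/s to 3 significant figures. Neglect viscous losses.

18.1 m/s

Horizontal Bernoulli: P₁ + ½ρv₁² = P₂ + ½ρv₂², so v₂² = v₁² + 2(P₁ − P₂)/ρ.
v₂ = √(3.21² + 2·159000/1000) = √(10.3 + 318) = 18.1 m/s.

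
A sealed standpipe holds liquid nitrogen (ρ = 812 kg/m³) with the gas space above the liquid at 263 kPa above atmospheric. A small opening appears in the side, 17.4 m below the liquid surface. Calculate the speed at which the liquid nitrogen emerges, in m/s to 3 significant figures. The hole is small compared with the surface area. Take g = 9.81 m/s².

v ≈ 31.5 m/s

Take point 1 at the surface (v₁ ≈ 0) and point 2 at the hole (at atmospheric pressure). Bernoulli: P₁ + ρg h = P_atm + ½ρv₂².
With P₁ − P_atm = 263000 Pa, v₂ = √(2gh + 2ΔP/ρ) = √(2·9.81·17.4 + 2·263000/812) = 31.5 m/s.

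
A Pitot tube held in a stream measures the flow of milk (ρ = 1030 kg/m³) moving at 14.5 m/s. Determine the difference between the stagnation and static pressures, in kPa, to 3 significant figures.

ΔP ≈ 108 kPa

At the stagnation point the flow is brought to rest, so Bernoulli gives P_stag − P_static = ½ρv².
ΔP = ½·1030·14.5² = 108000 Pa.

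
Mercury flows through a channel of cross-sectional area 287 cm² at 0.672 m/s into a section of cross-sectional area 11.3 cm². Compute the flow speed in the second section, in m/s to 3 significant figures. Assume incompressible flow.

v₂ ≈ 17.1 m/s

By continuity, v₂ = v₁·A₁/A₂ = 0.672·(287/11.3) = 17.1 m/s.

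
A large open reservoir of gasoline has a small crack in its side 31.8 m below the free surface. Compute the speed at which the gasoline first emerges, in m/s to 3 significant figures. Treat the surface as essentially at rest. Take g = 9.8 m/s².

v ≈ 25.0 m/s

The surface is effectively still and both ends are open, so ½v² = gh and v = √(2·9.8·31.8) = 25.0 m/s.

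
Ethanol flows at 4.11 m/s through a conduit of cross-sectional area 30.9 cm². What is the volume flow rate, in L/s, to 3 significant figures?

Q ≈ 12.7 L/s

Q = A·v = 0.00309 m² × 4.11 m/s = 0.0127 m³/s.
Converting: 0.0127 m³/s × 1000 = 12.7 L/s.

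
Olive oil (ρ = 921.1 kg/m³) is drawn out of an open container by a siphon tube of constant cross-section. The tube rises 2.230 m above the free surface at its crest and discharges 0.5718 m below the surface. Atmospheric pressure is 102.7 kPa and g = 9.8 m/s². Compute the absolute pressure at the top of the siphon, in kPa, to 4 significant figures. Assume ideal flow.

The outlet speed comes from Torricelli: v = √(2g·0.5718) = 3.348 m/s.
Continuity keeps v the same throughout the tube; from surface to crest, P_atm + 0 = P_top + ½ρv² + ρg·h_top.
P_top = 102700 − ½·921.1·3.348² − 921.1·9.8·2.230 = 77410 Pa.

P_top = 77.41 kPa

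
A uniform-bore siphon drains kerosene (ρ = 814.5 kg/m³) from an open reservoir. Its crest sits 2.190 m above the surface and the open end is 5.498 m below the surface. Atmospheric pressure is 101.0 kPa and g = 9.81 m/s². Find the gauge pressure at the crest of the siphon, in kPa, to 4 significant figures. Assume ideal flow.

From the surface to the outlet (both open to atmosphere, surface at rest): v = √(2g·h_out) = √(2·9.81·5.498) = 10.39 m/s.
Continuity keeps v the same throughout the tube; from surface to crest, P_atm + 0 = P_top + ½ρv² + ρg·h_top.
P_top = 101000 − ½·814.5·10.39² − 814.5·9.81·2.190 = 39570 Pa. So P_gauge = P_top − P_atm = -61430 Pa.

P_gauge = -61.43 kPa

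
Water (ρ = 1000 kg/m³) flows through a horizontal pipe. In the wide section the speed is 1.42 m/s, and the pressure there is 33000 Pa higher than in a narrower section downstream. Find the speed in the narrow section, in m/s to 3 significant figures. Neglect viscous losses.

Horizontal Bernoulli: P₁ + ½ρv₁² = P₂ + ½ρv₂², so v₂² = v₁² + 2(P₁ − P₂)/ρ.
v₂ = √(1.42² + 2·33000/1000) = √(2.02 + 66.0) = 8.25 m/s.

v₂ ≈ 8.25 m/s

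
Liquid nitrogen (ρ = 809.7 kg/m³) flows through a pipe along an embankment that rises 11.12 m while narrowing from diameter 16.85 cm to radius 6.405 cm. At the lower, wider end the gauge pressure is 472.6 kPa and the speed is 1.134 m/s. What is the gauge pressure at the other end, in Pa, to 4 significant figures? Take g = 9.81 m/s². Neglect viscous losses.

Mass conservation (A₁v₁ = A₂v₂) gives v₂ = 1.134 × 223.0/128.9 = 1.962 m/s.
Applying Bernoulli between the two ends and solving for P₂: P₂ = P₁ + ½ρ(v₁² − v₂²) − ρgΔh.
P₂ = 472600 + ½·809.7·(1.134² − 1.962²) − 809.7·9.81·(+11.12) = 472600 + (-1038) − (88330) = 383200 Pa.

383200 Pa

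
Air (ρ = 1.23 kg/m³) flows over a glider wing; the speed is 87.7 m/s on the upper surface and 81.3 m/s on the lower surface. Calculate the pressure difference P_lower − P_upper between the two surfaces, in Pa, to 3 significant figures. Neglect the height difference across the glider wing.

With negligible Δh, P + ½ρv² is constant, so P_low − P_up = ½ρ(v_up² − v_low²).
ΔP = ½·1.23·(87.7² − 81.3²) = 665 Pa.

665 Pa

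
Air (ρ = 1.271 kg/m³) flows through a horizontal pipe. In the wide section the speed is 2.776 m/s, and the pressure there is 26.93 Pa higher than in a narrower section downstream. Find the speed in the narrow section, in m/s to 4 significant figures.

v₂ = 7.077 m/s

Along the level pipe P + ½ρv² is conserved, hence v₂² = v₁² + 2(P₁ − P₂)/ρ.
v₂ = √(2.776² + 2·26.93/1.271) = √(7.706 + 42.38) = 7.077 m/s.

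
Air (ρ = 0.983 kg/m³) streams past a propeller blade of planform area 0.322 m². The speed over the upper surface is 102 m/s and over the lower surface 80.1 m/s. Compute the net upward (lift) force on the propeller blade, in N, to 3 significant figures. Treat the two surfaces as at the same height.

With equal heights on the two surfaces, Bernoulli gives P_lower − P_upper = ½ρ(v_upper² − v_lower²).
ΔP = ½·0.983·(102² − 80.1²) = 1960 Pa.
Lift = ΔP · A = 1960 × 0.322 = 631 N.

631 N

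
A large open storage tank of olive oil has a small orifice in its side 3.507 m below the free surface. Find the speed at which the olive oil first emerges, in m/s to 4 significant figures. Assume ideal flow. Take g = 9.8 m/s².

v = 8.291 m/s

Bernoulli from surface to hole (P equal, v_surface ≈ 0): v = √(2gh) = √(2×9.8×3.507) = 8.291 m/s.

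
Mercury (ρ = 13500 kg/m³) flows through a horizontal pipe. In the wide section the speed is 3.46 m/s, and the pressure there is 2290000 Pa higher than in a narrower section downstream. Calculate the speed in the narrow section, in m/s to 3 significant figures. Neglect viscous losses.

18.7 m/s

Along the level pipe P + ½ρv² is conserved, hence v₂² = v₁² + 2(P₁ − P₂)/ρ.
v₂ = √(3.46² + 2·2290000/13500) = √(12.0 + 339) = 18.7 m/s.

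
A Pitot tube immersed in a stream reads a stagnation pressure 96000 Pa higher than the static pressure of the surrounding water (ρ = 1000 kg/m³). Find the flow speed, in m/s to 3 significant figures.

v = 13.9 m/s

The dynamic pressure equals the rise in static pressure at the stagnation point: ΔP = ½ρv².
v = √(2ΔP/ρ) = √(2·96000/1000) = 13.9 m/s.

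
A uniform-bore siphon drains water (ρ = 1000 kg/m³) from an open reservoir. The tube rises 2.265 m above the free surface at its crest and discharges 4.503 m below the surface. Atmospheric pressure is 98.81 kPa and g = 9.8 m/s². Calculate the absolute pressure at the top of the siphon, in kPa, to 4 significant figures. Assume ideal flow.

P_top ≈ 32.48 kPa

Bernoulli surface→outlet gives ½v² = g·h_out, so v = √(2·9.8·4.503) = 9.395 m/s.
Continuity keeps v the same throughout the tube; from surface to crest, P_atm + 0 = P_top + ½ρv² + ρg·h_top.
P_top = 98810 − ½·1000·9.395² − 1000·9.8·2.265 = 32480 Pa.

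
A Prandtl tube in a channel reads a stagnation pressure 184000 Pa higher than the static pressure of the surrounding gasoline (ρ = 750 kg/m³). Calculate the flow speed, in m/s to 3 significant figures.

At the stagnation point the flow is brought to rest, so Bernoulli gives P_stag − P_static = ½ρv².
v = √(2ΔP/ρ) = √(2·184000/750) = 22.2 m/s.

v ≈ 22.2 m/s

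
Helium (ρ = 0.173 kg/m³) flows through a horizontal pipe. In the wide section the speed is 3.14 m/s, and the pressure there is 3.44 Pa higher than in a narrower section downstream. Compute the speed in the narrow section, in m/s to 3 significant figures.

Horizontal Bernoulli: P₁ + ½ρv₁² = P₂ + ½ρv₂², so v₂² = v₁² + 2(P₁ − P₂)/ρ.
v₂ = √(3.14² + 2·3.44/0.173) = √(9.86 + 39.8) = 7.04 m/s.

v₂ ≈ 7.04 m/s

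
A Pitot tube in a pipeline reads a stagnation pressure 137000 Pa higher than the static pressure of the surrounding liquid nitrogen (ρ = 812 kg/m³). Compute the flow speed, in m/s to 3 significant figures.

v = 18.4 m/s

At the stagnation point the flow is brought to rest, so Bernoulli gives P_stag − P_static = ½ρv².
v = √(2ΔP/ρ) = √(2·137000/812) = 18.4 m/s.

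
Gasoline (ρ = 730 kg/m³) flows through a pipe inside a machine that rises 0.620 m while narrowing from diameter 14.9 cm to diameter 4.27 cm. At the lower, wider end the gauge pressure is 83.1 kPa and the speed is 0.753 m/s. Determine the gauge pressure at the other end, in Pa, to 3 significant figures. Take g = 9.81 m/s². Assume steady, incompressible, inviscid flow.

48200 Pa

Mass conservation (A₁v₁ = A₂v₂) gives v₂ = 0.753 × 174/14.3 = 9.17 m/s.
Energy conservation along the streamline gives P₂ = P₁ − ½ρ(v₂² − v₁²) − ρg(h₂ − h₁).
P₂ = 83100 + ½·730·(0.753² − 9.17²) − 730·9.81·(+0.620) = 83100 + (-30500) − (4440) = 48200 Pa.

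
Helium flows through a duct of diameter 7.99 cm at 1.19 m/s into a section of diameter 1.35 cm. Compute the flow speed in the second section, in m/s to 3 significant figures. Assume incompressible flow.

The volume flow rate is constant, so v₂ = (A₁/A₂)v₁ = (50.1/1.43)·1.19 = 41.7 m/s.

v₂ = 41.7 m/s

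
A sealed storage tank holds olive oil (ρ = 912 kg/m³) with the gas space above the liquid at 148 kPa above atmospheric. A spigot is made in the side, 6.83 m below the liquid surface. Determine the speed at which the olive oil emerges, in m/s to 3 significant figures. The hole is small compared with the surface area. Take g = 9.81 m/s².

Take point 1 at the surface (v₁ ≈ 0) and point 2 at the hole (at atmospheric pressure). Bernoulli: P₁ + ρg h = P_atm + ½ρv₂².
With P₁ − P_atm = 148000 Pa, v₂ = √(2gh + 2ΔP/ρ) = √(2·9.81·6.83 + 2·148000/912) = 21.4 m/s.

v ≈ 21.4 m/s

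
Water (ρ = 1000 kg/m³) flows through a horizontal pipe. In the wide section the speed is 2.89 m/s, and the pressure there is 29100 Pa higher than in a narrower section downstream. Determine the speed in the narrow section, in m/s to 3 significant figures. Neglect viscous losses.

With h₁ = h₂, rearranging Bernoulli gives v₂ = √(v₁² + 2ΔP/ρ).
v₂ = √(2.89² + 2·29100/1000) = √(8.35 + 58.2) = 8.16 m/s.

v₂ ≈ 8.16 m/s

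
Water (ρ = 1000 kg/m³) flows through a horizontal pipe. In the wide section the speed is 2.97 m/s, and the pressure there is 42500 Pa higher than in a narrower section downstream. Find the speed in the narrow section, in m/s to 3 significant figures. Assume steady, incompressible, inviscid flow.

Horizontal Bernoulli: P₁ + ½ρv₁² = P₂ + ½ρv₂², so v₂² = v₁² + 2(P₁ − P₂)/ρ.
v₂ = √(2.97² + 2·42500/1000) = √(8.82 + 85.0) = 9.69 m/s.

v₂ ≈ 9.69 m/s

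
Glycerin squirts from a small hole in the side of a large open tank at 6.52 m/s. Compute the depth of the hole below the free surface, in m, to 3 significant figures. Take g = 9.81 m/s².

h = 2.17 m

For a small hole in a large open tank, ½v² = gh, giving h = v²/(2g).
h = 6.52²/(2·9.81) = 42.5/19.62 = 2.17 m.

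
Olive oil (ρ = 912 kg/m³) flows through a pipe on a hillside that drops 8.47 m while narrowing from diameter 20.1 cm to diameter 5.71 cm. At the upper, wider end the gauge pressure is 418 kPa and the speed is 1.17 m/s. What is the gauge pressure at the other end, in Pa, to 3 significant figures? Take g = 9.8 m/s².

P₂ = 398000 Pa

Mass conservation (A₁v₁ = A₂v₂) gives v₂ = 1.17 × 317/25.6 = 14.5 m/s.
Applying Bernoulli between the two ends and solving for P₂: P₂ = P₁ + ½ρ(v₁² − v₂²) − ρgΔh.
P₂ = 418000 + ½·912·(1.17² − 14.5²) − 912·9.8·(−8.47) = 418000 + (-95200) − (-75700) = 398000 Pa.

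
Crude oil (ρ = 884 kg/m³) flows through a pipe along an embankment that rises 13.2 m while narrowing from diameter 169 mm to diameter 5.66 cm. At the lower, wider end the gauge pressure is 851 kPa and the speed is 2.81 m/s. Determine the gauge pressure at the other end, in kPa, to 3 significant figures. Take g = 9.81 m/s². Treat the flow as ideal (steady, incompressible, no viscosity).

By continuity, v₂ = v₁·A₁/A₂ = 2.81·(224/25.2) = 25.1 m/s.
Applying Bernoulli between the two ends and solving for P₂: P₂ = P₁ + ½ρ(v₁² − v₂²) − ρgΔh.
P₂ = 851000 + ½·884·(2.81² − 25.1²) − 884·9.81·(+13.2) = 851000 + (-274000) − (114000) = 463000 Pa.

P₂ ≈ 463 kPa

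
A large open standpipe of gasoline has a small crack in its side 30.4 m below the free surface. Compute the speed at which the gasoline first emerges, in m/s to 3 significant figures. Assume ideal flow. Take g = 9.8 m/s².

24.4 m/s

Bernoulli from surface to hole (P equal, v_surface ≈ 0): v = √(2gh) = √(2×9.8×30.4) = 24.4 m/s.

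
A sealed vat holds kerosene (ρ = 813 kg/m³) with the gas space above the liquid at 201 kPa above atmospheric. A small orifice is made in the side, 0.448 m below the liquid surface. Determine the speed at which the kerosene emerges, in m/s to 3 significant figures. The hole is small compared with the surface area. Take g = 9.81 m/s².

v = 22.4 m/s

Take point 1 at the surface (v₁ ≈ 0) and point 2 at the hole (at atmospheric pressure). Bernoulli: P₁ + ρg h = P_atm + ½ρv₂².
With P₁ − P_atm = 201000 Pa, v₂ = √(2gh + 2ΔP/ρ) = √(2·9.81·0.448 + 2·201000/813) = 22.4 m/s.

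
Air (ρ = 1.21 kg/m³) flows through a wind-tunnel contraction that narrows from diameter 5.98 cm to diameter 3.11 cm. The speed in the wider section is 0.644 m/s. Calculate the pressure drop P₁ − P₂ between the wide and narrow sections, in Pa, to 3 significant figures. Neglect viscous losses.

3.18 Pa

Mass conservation (A₁v₁ = A₂v₂) gives v₂ = 0.644 × 28.1/7.60 = 2.38 m/s.
Bernoulli (h₁ = h₂): P₁ − P₂ = ½ρ(v₂² − v₁²).
P₁ − P₂ = ½·1.21·(2.38² − 0.644²) = ½·1.21·5.25 = 3.18 Pa.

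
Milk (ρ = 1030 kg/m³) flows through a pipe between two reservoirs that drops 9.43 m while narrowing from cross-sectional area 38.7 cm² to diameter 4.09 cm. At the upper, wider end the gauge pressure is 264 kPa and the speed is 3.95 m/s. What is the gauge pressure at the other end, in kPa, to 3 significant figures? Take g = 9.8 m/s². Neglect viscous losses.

By continuity, v₂ = v₁·A₁/A₂ = 3.95·(38.7/13.1) = 11.6 m/s.
Energy conservation along the streamline gives P₂ = P₁ − ½ρ(v₂² − v₁²) − ρg(h₂ − h₁).
P₂ = 264000 + ½·1030·(3.95² − 11.6²) − 1030·9.8·(−9.43) = 264000 + (-61700) − (-95200) = 298000 Pa.

P₂ ≈ 298 kPa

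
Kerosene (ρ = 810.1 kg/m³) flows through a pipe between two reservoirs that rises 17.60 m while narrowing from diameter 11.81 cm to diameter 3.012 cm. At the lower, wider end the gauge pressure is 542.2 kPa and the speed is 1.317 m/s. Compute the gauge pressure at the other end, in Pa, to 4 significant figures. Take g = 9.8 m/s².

Mass conservation (A₁v₁ = A₂v₂) gives v₂ = 1.317 × 109.5/7.125 = 20.25 m/s.
Applying Bernoulli between the two ends and solving for P₂: P₂ = P₁ + ½ρ(v₁² − v₂²) − ρgΔh.
P₂ = 542200 + ½·810.1·(1.317² − 20.25²) − 810.1·9.8·(+17.60) = 542200 + (-165400) − (139700) = 237100 Pa.

P₂ ≈ 237100 Pa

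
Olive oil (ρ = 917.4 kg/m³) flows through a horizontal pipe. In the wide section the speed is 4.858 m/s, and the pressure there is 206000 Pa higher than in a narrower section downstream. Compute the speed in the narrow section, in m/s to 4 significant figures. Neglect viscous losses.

21.74 m/s

Along the level pipe P + ½ρv² is conserved, hence v₂² = v₁² + 2(P₁ − P₂)/ρ.
v₂ = √(4.858² + 2·206000/917.4) = √(23.60 + 449.1) = 21.74 m/s.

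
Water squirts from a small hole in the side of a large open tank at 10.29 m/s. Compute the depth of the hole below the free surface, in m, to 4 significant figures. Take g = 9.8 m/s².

For a small hole in a large open tank, ½v² = gh, giving h = v²/(2g).
h = 10.29²/(2·9.8) = 105.9/19.60 = 5.402 m.

h ≈ 5.402 m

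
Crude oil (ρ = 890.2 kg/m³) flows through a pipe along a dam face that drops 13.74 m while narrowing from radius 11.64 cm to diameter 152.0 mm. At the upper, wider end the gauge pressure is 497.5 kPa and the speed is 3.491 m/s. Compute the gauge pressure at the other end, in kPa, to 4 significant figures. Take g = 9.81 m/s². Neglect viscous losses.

P₂ = 593.1 kPa

The volume flow rate is constant, so v₂ = (A₁/A₂)v₁ = (425.7/181.5)·3.491 = 8.189 m/s.
Energy conservation along the streamline gives P₂ = P₁ − ½ρ(v₂² − v₁²) − ρg(h₂ − h₁).
P₂ = 497500 + ½·890.2·(3.491² − 8.189²) − 890.2·9.81·(−13.74) = 497500 + (-24420) − (-120000) = 593100 Pa.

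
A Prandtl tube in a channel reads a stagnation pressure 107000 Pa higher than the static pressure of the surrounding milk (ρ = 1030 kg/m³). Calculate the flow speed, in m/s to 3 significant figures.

At the stagnation point the flow is brought to rest, so Bernoulli gives P_stag − P_static = ½ρv².
v = √(2ΔP/ρ) = √(2·107000/1030) = 14.4 m/s.

v = 14.4 m/s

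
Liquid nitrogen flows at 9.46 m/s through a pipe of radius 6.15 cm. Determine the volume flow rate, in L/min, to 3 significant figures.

Q = A·v = 0.0119 m² × 9.46 m/s = 0.112 m³/s.
Converting: 0.112 m³/s × 60000 = 6740 L/min.

Q ≈ 6740 L/min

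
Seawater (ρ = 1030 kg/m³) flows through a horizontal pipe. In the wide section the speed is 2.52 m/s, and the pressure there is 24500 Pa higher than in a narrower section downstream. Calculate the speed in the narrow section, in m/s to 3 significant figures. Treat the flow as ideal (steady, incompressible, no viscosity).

v₂ ≈ 7.34 m/s

Along the level pipe P + ½ρv² is conserved, hence v₂² = v₁² + 2(P₁ − P₂)/ρ.
v₂ = √(2.52² + 2·24500/1030) = √(6.35 + 47.6) = 7.34 m/s.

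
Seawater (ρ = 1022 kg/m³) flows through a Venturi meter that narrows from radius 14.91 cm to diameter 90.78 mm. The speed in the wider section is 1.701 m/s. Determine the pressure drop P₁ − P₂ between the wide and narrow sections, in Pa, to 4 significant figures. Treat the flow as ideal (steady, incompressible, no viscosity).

ΔP ≈ 170700 Pa

By continuity, v₂ = v₁·A₁/A₂ = 1.701·(698.4/64.72) = 18.35 m/s.
Bernoulli (h₁ = h₂): P₁ − P₂ = ½ρ(v₂² − v₁²).
P₁ − P₂ = ½·1022·(18.35² − 1.701²) = ½·1022·334.0 = 170700 Pa.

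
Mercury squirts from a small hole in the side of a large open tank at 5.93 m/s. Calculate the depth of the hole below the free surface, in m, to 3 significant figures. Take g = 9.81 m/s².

1.79 m

Torricelli: v = √(2gh), so h = v²/(2g).
h = 5.93²/(2·9.81) = 35.2/19.62 = 1.79 m.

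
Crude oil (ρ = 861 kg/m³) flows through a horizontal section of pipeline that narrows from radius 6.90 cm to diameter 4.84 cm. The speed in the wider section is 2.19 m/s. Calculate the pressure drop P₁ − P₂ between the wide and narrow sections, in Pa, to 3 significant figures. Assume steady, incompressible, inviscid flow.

134000 Pa

Continuity gives A₁v₁ = A₂v₂, so v₂ = (150 cm²)/(18.4 cm²) × 2.19 m/s = 17.8 m/s.
With no height change, Bernoulli's equation is P₁ + ½ρv₁² = P₂ + ½ρv₂².
P₁ − P₂ = ½·861·(17.8² − 2.19²) = ½·861·312 = 134000 Pa.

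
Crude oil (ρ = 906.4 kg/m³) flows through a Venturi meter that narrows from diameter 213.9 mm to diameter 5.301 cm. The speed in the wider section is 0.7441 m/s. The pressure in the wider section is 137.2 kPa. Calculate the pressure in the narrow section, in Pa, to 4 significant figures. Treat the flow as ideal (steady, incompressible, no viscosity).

By continuity, v₂ = v₁·A₁/A₂ = 0.7441·(359.3/22.07) = 12.12 m/s.
With no height change, Bernoulli's equation is P₁ + ½ρv₁² = P₂ + ½ρv₂².
P₂ = P₁ − ½ρ(v₂² − v₁²) = 137200 − ½·906.4·(12.12² − 0.7441²) = 137200 − 66270 = 70930 Pa.

70930 Pa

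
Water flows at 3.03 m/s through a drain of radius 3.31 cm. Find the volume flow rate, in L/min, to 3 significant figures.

Q = A·v = 0.00344 m² × 3.03 m/s = 0.0104 m³/s.
Converting: 0.0104 m³/s × 60000 = 626 L/min.

Q = 626 L/min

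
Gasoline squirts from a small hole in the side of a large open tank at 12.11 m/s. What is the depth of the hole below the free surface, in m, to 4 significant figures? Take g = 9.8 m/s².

Inverting v = √(2gh) gives h = v² / 2g.
h = 12.11²/(2·9.8) = 146.7/19.60 = 7.482 m.

h ≈ 7.482 m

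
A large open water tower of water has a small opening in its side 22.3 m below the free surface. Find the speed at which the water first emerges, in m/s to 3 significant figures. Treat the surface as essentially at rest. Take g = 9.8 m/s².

20.9 m/s

With the surface at rest and both surface and jet at atmospheric pressure, Bernoulli gives ρg h = ½ρv², so v = √(2gh) = √(2·9.8·22.3) = 20.9 m/s.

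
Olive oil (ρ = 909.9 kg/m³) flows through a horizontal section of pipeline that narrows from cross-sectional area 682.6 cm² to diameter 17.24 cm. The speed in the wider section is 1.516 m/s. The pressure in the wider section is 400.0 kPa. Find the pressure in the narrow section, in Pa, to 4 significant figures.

P₂ ≈ 392100 Pa

Mass conservation (A₁v₁ = A₂v₂) gives v₂ = 1.516 × 682.6/233.4 = 4.433 m/s.
Bernoulli (h₁ = h₂): P₁ − P₂ = ½ρ(v₂² − v₁²).
P₂ = P₁ − ½ρ(v₂² − v₁²) = 400000 − ½·909.9·(4.433² − 1.516²) = 400000 − 7895 = 392100 Pa.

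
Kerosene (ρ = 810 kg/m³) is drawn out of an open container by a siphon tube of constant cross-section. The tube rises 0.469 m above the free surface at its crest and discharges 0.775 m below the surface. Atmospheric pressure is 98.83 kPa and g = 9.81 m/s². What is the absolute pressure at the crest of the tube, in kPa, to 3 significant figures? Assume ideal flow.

P_top ≈ 88.9 kPa

From the surface to the outlet (both open to atmosphere, surface at rest): v = √(2g·h_out) = √(2·9.81·0.775) = 3.90 m/s.
Continuity keeps v the same throughout the tube; from surface to crest, P_atm + 0 = P_top + ½ρv² + ρg·h_top.
P_top = 98830 − ½·810·3.90² − 810·9.81·0.469 = 88900 Pa.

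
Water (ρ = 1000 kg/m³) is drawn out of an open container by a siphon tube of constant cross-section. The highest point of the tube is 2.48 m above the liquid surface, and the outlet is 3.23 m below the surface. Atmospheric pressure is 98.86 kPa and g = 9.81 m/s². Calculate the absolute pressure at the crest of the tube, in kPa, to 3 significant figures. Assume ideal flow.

Bernoulli surface→outlet gives ½v² = g·h_out, so v = √(2·9.81·3.23) = 7.96 m/s.
Continuity keeps v the same throughout the tube; from surface to crest, P_atm + 0 = P_top + ½ρv² + ρg·h_top.
P_top = 98860 − ½·1000·7.96² − 1000·9.81·2.48 = 42800 Pa.

P_top ≈ 42.8 kPa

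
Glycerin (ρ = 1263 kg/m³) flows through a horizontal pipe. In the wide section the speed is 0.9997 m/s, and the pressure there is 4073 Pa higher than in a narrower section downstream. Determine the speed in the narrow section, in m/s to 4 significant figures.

With h₁ = h₂, rearranging Bernoulli gives v₂ = √(v₁² + 2ΔP/ρ).
v₂ = √(0.9997² + 2·4073/1263) = √(0.9994 + 6.450) = 2.729 m/s.

v₂ ≈ 2.729 m/s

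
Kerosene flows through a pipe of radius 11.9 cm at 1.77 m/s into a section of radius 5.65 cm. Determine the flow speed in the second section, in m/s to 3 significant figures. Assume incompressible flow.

By continuity, v₂ = v₁·A₁/A₂ = 1.77·(445/100) = 7.85 m/s.

v₂ ≈ 7.85 m/s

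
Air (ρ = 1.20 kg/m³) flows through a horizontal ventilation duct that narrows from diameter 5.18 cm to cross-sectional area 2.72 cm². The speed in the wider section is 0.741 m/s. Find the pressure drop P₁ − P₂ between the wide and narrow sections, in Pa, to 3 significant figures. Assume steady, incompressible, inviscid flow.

By continuity, v₂ = v₁·A₁/A₂ = 0.741·(21.1/2.72) = 5.74 m/s.
Along the horizontal streamline, P + ½ρv² is constant.
P₁ − P₂ = ½·1.20·(5.74² − 0.741²) = ½·1.20·32.4 = 19.4 Pa.

19.4 Pa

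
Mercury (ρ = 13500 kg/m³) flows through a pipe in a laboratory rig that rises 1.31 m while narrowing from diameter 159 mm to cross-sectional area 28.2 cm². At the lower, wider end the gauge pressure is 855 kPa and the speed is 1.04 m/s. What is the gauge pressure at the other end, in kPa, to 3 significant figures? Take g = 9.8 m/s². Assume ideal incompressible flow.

P₂ ≈ 327 kPa

By continuity, v₂ = v₁·A₁/A₂ = 1.04·(199/28.2) = 7.32 m/s.
Bernoulli: P₁ + ½ρv₁² + ρg h₁ = P₂ + ½ρv₂² + ρg h₂, so P₂ = P₁ + ½ρ(v₁² − v₂²) − ρg(h₂ − h₁).
P₂ = 855000 + ½·13500·(1.04² − 7.32²) − 13500·9.8·(+1.31) = 855000 + (-355000) − (173000) = 327000 Pa.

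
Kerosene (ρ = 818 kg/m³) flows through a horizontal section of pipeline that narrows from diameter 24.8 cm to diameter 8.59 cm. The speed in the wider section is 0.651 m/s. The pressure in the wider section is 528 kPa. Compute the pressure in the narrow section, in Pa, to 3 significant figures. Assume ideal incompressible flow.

By continuity, v₂ = v₁·A₁/A₂ = 0.651·(483/58.0) = 5.43 m/s.
Bernoulli (h₁ = h₂): P₁ − P₂ = ½ρ(v₂² − v₁²).
P₂ = P₁ − ½ρ(v₂² − v₁²) = 528000 − ½·818·(5.43² − 0.651²) = 528000 − 11900 = 516000 Pa.

P₂ ≈ 516000 Pa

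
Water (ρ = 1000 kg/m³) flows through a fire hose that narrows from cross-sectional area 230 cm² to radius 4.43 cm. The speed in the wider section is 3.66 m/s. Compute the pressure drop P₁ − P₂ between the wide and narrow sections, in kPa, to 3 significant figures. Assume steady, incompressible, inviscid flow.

By continuity, v₂ = v₁·A₁/A₂ = 3.66·(230/61.7) = 13.7 m/s.
With no height change, Bernoulli's equation is P₁ + ½ρv₁² = P₂ + ½ρv₂².
P₁ − P₂ = ½·1000·(13.7² − 3.66²) = ½·1000·173 = 86500 Pa.

ΔP = 86.5 kPa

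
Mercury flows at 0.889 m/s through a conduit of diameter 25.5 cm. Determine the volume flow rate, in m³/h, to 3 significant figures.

Q = A·v = 0.0511 m² × 0.889 m/s = 0.0454 m³/s.
Converting: 0.0454 m³/s × 3600 = 163 m³/h.

Q ≈ 163 m³/h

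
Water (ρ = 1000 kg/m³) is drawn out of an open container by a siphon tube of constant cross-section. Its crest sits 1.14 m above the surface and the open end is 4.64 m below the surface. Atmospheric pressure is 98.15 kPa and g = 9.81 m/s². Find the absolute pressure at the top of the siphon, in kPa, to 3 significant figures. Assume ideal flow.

P_top ≈ 41.4 kPa

From the surface to the outlet (both open to atmosphere, surface at rest): v = √(2g·h_out) = √(2·9.81·4.64) = 9.54 m/s.
With constant cross-section the crest speed equals v; applying Bernoulli from the surface up to the crest, P_top = P_atm − ½ρv² − ρg·h_top.
P_top = 98150 − ½·1000·9.54² − 1000·9.81·1.14 = 41400 Pa.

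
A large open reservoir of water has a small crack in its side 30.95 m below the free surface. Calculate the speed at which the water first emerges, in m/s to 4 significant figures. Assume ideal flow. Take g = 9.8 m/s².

24.63 m/s

Torricelli's result v = √(2gh) gives v = √(2·9.8·30.95) = 24.63 m/s.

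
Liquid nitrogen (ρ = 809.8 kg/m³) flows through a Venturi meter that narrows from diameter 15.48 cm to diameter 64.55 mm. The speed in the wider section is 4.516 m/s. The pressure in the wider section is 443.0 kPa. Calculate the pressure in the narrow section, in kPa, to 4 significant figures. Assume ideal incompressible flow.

Mass conservation (A₁v₁ = A₂v₂) gives v₂ = 4.516 × 188.2/32.73 = 25.97 m/s.
Along the horizontal streamline, P + ½ρv² is constant.
P₂ = P₁ − ½ρ(v₂² − v₁²) = 443000 − ½·809.8·(25.97² − 4.516²) = 443000 − 264900 = 178100 Pa.

P₂ = 178.1 kPa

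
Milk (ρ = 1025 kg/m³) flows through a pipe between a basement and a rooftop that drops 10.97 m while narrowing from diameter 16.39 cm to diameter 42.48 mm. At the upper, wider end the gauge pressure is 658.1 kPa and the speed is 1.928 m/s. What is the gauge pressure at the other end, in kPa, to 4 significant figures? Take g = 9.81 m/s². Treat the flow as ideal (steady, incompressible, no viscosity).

P₂ ≈ 348.1 kPa

Mass conservation (A₁v₁ = A₂v₂) gives v₂ = 1.928 × 211.0/14.17 = 28.70 m/s.
Bernoulli: P₁ + ½ρv₁² + ρg h₁ = P₂ + ½ρv₂² + ρg h₂, so P₂ = P₁ + ½ρ(v₁² − v₂²) − ρg(h₂ − h₁).
P₂ = 658100 + ½·1025·(1.928² − 28.70²) − 1025·9.81·(−10.97) = 658100 + (-420300) − (-110300) = 348100 Pa.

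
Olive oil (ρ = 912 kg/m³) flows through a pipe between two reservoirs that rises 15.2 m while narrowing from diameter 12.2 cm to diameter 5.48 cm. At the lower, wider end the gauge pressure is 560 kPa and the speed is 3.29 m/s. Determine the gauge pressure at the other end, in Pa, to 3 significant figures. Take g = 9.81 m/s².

The volume flow rate is constant, so v₂ = (A₁/A₂)v₁ = (117/23.6)·3.29 = 16.3 m/s.
Energy conservation along the streamline gives P₂ = P₁ − ½ρ(v₂² − v₁²) − ρg(h₂ − h₁).
P₂ = 560000 + ½·912·(3.29² − 16.3²) − 912·9.81·(+15.2) = 560000 + (-116000) − (136000) = 308000 Pa.

308000 Pa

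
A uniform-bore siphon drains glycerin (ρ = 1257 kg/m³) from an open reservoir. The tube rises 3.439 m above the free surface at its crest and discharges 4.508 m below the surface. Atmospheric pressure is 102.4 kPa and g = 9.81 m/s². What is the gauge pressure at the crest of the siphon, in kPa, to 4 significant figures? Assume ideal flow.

From the surface to the outlet (both open to atmosphere, surface at rest): v = √(2g·h_out) = √(2·9.81·4.508) = 9.405 m/s.
The bore is uniform, so the speed at the crest is the same v. Bernoulli surface→crest: P_atm = P_top + ½ρv² + ρg·h_top.
P_top = 102400 − ½·1257·9.405² − 1257·9.81·3.439 = 4404 Pa. So P_gauge = P_top − P_atm = -98000 Pa.

P_gauge = -98.00 kPa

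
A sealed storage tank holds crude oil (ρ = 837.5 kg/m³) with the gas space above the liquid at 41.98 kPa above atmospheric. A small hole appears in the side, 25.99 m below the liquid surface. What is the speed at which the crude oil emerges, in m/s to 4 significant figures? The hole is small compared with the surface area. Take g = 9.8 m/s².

v ≈ 24.69 m/s

Take point 1 at the surface (v₁ ≈ 0) and point 2 at the hole (at atmospheric pressure). Bernoulli: P₁ + ρg h = P_atm + ½ρv₂².
With P₁ − P_atm = 41980 Pa, v₂ = √(2gh + 2ΔP/ρ) = √(2·9.8·25.99 + 2·41980/837.5) = 24.69 m/s.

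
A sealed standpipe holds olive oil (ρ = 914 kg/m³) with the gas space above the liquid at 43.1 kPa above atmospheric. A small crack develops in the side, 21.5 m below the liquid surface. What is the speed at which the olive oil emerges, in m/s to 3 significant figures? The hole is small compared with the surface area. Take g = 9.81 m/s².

v ≈ 22.7 m/s

Take point 1 at the surface (v₁ ≈ 0) and point 2 at the hole (at atmospheric pressure). Bernoulli: P₁ + ρg h = P_atm + ½ρv₂².
With P₁ − P_atm = 43100 Pa, v₂ = √(2gh + 2ΔP/ρ) = √(2·9.81·21.5 + 2·43100/914) = 22.7 m/s.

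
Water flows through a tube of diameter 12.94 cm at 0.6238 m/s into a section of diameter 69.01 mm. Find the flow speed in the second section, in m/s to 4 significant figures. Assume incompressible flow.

Continuity gives A₁v₁ = A₂v₂, so v₂ = (131.5 cm²)/(37.40 cm²) × 0.6238 m/s = 2.193 m/s.

v₂ ≈ 2.193 m/s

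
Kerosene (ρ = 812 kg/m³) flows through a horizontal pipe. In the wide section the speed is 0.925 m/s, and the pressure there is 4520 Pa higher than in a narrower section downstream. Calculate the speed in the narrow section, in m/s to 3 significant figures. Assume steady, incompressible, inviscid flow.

With h₁ = h₂, rearranging Bernoulli gives v₂ = √(v₁² + 2ΔP/ρ).
v₂ = √(0.925² + 2·4520/812) = √(0.856 + 11.1) = 3.46 m/s.

v₂ ≈ 3.46 m/s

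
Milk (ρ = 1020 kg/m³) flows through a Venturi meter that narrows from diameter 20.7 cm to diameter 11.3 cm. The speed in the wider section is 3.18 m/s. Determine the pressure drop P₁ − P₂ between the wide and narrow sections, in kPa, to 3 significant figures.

By continuity, v₂ = v₁·A₁/A₂ = 3.18·(337/100) = 10.7 m/s.
Bernoulli (h₁ = h₂): P₁ − P₂ = ½ρ(v₂² − v₁²).
P₁ − P₂ = ½·1020·(10.7² − 3.18²) = ½·1020·104 = 52900 Pa.

ΔP = 52.9 kPa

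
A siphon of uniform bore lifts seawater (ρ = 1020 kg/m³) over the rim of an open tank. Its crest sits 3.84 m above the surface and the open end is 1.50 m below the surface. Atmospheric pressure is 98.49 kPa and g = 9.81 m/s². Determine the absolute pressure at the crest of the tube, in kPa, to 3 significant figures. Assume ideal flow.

The outlet speed comes from Torricelli: v = √(2g·1.50) = 5.42 m/s.
The bore is uniform, so the speed at the crest is the same v. Bernoulli surface→crest: P_atm = P_top + ½ρv² + ρg·h_top.
P_top = 98490 − ½·1020·5.42² − 1020·9.81·3.84 = 45100 Pa.

P_top ≈ 45.1 kPa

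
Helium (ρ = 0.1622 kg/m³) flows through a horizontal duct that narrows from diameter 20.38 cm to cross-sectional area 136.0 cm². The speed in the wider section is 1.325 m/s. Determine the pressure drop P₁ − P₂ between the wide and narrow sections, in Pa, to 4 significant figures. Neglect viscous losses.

Mass conservation (A₁v₁ = A₂v₂) gives v₂ = 1.325 × 326.2/136.0 = 3.178 m/s.
Along the horizontal streamline, P + ½ρv² is constant.
P₁ − P₂ = ½·0.1622·(3.178² − 1.325²) = ½·0.1622·8.345 = 0.6768 Pa.

0.6768 Pa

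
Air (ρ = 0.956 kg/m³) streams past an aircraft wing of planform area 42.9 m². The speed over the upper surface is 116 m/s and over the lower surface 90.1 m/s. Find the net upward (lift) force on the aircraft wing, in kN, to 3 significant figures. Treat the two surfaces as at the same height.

109 kN

With equal heights on the two surfaces, Bernoulli gives P_lower − P_upper = ½ρ(v_upper² − v_lower²).
ΔP = ½·0.956·(116² − 90.1²) = 2550 Pa.
Lift = ΔP · A = 2550 × 42.9 = 109000 N.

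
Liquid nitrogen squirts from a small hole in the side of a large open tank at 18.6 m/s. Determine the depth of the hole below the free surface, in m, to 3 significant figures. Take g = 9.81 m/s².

Torricelli: v = √(2gh), so h = v²/(2g).
h = 18.6²/(2·9.81) = 346/19.62 = 17.6 m.

h ≈ 17.6 m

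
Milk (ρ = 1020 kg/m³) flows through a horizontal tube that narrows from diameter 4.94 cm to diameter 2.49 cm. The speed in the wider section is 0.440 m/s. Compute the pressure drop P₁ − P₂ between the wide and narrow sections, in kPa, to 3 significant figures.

ΔP = 1.43 kPa

By continuity, v₂ = v₁·A₁/A₂ = 0.440·(19.2/4.87) = 1.73 m/s.
Along the horizontal streamline, P + ½ρv² is constant.
P₁ − P₂ = ½·1020·(1.73² − 0.440²) = ½·1020·2.81 = 1430 Pa.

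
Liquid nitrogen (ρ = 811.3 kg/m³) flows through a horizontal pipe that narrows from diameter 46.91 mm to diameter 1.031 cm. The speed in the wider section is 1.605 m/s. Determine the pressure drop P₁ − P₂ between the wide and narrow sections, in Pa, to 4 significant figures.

ΔP = 446800 Pa

Mass conservation (A₁v₁ = A₂v₂) gives v₂ = 1.605 × 17.28/0.8348 = 33.23 m/s.
Bernoulli (h₁ = h₂): P₁ − P₂ = ½ρ(v₂² − v₁²).
P₁ − P₂ = ½·811.3·(33.23² − 1.605²) = ½·811.3·1101 = 446800 Pa.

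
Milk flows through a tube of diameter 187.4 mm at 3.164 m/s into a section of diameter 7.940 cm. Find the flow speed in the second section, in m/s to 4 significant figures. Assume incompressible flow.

17.63 m/s

Mass conservation (A₁v₁ = A₂v₂) gives v₂ = 3.164 × 275.8/49.51 = 17.63 m/s.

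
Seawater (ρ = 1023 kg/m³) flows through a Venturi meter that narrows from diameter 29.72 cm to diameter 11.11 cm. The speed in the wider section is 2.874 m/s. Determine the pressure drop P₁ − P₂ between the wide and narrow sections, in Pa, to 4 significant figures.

ΔP ≈ 212100 Pa

Mass conservation (A₁v₁ = A₂v₂) gives v₂ = 2.874 × 693.7/96.94 = 20.57 m/s.
Bernoulli (h₁ = h₂): P₁ − P₂ = ½ρ(v₂² − v₁²).
P₁ − P₂ = ½·1023·(20.57² − 2.874²) = ½·1023·414.7 = 212100 Pa.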